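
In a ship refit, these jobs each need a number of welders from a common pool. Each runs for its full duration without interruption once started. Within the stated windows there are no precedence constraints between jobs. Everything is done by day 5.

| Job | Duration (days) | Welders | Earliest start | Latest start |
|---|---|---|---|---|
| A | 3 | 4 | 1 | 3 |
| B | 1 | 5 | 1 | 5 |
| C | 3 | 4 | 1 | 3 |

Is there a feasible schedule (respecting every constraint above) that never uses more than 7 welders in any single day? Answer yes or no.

The minimum achievable peak is 8; 7 < 8, so no feasible schedule stays within the cap.

no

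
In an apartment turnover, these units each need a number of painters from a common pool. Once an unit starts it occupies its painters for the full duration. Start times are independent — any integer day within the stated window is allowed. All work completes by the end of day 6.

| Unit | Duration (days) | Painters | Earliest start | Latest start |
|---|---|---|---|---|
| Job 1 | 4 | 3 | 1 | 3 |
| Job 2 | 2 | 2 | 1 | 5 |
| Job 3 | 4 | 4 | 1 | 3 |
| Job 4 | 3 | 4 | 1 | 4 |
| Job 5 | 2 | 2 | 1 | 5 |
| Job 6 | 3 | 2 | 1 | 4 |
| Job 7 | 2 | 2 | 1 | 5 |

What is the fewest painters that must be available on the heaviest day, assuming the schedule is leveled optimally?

11

Early-start (Job 1@1, Job 2@1, Job 3@1, Job 4@1, Job 5@1, Job 6@1, Job 7@1) gives peak 19: d1:19  d2:19  d3:13  d4:7  d5:0  d6:0.
Shift Job 4→4, Job 5→5, Job 7→5.
Schedule Job 1@1, Job 2@1, Job 3@1, Job 4@4, Job 5@5, Job 6@1, Job 7@5: d1:11  d2:11  d3:9  d4:11  d5:8  d6:8 — peak 11.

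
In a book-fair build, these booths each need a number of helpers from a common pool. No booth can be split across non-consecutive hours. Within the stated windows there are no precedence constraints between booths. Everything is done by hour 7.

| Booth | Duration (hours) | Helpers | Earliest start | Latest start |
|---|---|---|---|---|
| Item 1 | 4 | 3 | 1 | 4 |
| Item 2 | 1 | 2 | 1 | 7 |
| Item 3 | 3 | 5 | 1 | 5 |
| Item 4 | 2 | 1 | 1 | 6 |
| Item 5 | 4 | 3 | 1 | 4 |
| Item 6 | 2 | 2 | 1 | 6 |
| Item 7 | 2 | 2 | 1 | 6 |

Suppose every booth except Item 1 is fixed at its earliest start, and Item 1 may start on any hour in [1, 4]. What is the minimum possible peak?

Item 1@1: h1:18  h2:16  h3:11  h4:6  h5:0  h6:0  h7:0 → peak 18
Item 1@2: h1:15  h2:16  h3:11  h4:6  h5:3  h6:0  h7:0 → peak 16
Item 1@3: h1:15  h2:13  h3:11  h4:6  h5:3  h6:3  h7:0 → peak 15
Item 1@4: h1:15  h2:13  h3:8  h4:6  h5:3  h6:3  h7:3 → peak 15
Best is Item 1@3, peak 15.

15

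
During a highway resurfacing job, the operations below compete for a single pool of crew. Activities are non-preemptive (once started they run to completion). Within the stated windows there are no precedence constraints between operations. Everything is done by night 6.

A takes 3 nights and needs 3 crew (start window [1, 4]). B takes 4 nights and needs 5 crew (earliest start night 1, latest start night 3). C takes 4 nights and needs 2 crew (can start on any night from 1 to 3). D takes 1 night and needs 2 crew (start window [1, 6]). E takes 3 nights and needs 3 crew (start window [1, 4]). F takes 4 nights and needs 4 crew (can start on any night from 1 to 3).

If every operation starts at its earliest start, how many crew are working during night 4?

11

At early start, night 4 has: B, C, F.
Demand: 5 + 2 + 4 = 11.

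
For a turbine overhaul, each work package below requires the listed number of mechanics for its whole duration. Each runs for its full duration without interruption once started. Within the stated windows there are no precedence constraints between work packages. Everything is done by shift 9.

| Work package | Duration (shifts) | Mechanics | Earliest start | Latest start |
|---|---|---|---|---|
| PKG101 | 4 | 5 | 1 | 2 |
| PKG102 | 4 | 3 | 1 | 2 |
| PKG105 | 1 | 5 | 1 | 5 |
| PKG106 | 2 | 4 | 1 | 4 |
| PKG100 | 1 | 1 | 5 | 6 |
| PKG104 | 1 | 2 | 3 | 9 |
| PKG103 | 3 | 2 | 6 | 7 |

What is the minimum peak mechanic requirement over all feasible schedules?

12

Early-start (PKG101@1, PKG102@1, PKG105@1, PKG106@1, PKG100@5, PKG104@3, PKG103@6) gives peak 17: s1:17  s2:12  s3:10  s4:8  s5:1  s6:2  s7:2  s8:2  s9:0.
Shift PKG105→5.
Schedule PKG101@1, PKG102@1, PKG105@5, PKG106@1, PKG100@5, PKG104@3, PKG103@6: s1:12  s2:12  s3:10  s4:8  s5:6  s6:2  s7:2  s8:2  s9:0 — peak 12.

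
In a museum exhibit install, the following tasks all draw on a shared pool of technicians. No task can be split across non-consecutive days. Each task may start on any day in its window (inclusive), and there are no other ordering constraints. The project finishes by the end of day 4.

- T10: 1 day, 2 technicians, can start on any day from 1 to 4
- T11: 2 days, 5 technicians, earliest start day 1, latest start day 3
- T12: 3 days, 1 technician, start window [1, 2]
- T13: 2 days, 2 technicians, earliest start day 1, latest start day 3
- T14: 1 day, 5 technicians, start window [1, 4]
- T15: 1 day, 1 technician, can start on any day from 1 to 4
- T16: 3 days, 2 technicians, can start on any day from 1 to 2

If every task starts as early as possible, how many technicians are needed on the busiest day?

Early-start schedule: T10@1, T11@1, T12@1, T13@1, T14@1, T15@1, T16@1.
Load per day: day 1: 18, day 2: 10, day 3: 3, day 4: 0.
Peak is 18.

18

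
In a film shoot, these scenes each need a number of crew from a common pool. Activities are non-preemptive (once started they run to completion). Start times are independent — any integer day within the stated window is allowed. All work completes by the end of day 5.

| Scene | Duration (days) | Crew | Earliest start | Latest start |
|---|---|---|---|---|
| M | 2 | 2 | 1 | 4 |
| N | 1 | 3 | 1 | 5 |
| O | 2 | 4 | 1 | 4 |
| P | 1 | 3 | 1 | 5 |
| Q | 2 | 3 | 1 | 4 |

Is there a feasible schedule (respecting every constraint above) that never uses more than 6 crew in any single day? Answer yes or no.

yes

Schedule M@1, N@1, O@2, P@4, Q@4: d1:5  d2:6  d3:4  d4:6  d5:3 — peak 6 ≤ 6.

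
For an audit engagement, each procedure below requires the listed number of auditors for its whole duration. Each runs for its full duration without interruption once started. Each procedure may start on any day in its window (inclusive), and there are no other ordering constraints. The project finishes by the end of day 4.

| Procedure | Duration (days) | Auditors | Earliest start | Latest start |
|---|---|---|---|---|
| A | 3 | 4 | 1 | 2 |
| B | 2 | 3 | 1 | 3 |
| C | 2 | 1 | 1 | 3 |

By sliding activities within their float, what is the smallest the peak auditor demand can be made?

Early-start (A@1, B@1, C@1) gives peak 8: d1:8  d2:8  d3:4  d4:0.
Shift C→3.
Schedule A@1, B@1, C@3: d1:7  d2:7  d3:5  d4:1 — peak 7.
No arrangement of the 18 feasible schedules does better.

7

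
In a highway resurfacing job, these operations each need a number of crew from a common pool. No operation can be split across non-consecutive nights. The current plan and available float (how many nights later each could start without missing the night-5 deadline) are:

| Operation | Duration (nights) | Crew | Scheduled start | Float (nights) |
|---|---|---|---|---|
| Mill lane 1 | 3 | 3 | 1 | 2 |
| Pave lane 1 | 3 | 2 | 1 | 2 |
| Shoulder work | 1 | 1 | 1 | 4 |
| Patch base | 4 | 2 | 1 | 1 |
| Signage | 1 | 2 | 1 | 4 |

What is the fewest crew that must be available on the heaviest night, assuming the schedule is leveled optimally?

Early-start (Mill lane 1@1, Pave lane 1@1, Shoulder work@1, Patch base@1, Signage@1) gives peak 10: n1:10  n2:7  n3:7  n4:2  n5:0.
Shift Patch base→2, Signage→4.
Schedule Mill lane 1@1, Pave lane 1@1, Shoulder work@1, Patch base@2, Signage@4: n1:6  n2:7  n3:7  n4:4  n5:2 — peak 7.

7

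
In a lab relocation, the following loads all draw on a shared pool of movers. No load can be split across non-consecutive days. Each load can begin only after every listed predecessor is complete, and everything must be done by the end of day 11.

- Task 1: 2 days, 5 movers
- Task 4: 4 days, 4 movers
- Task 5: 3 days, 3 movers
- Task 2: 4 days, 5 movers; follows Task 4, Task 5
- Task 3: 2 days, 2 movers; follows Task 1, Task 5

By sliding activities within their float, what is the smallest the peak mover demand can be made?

7

Early-start (Task 1@1, Task 4@1, Task 5@1, Task 2@5, Task 3@4) gives peak 12: d1:12  d2:12  d3:7  d4:6  d5:7  d6:5  d7:5  d8:5  d9:0  d10:0  d11:0.
Shift Task 4→3, Task 5→3, Task 2→7, Task 3→6.
Schedule Task 1@1, Task 4@3, Task 5@3, Task 2@7, Task 3@6: d1:5  d2:5  d3:7  d4:7  d5:7  d6:6  d7:7  d8:5  d9:5  d10:5  d11:0 — peak 7.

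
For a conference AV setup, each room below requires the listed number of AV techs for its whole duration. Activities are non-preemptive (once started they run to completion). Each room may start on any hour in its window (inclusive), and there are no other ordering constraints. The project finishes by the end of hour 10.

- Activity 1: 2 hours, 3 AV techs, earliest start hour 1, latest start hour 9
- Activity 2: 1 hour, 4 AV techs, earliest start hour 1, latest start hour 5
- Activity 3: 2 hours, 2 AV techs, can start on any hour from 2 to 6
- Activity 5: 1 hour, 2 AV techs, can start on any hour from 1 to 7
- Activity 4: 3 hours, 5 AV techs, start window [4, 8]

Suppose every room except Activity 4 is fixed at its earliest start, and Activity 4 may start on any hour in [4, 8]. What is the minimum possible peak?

9

Activity 4@4: h1:9  h2:5  h3:2  h4:5  h5:5  h6:5  h7:0  h8:0  h9:0  h10:0 → peak 9
Activity 4@5: h1:9  h2:5  h3:2  h4:0  h5:5  h6:5  h7:5  h8:0  h9:0  h10:0 → peak 9
Activity 4@6: h1:9  h2:5  h3:2  h4:0  h5:0  h6:5  h7:5  h8:5  h9:0  h10:0 → peak 9
Activity 4@7: h1:9  h2:5  h3:2  h4:0  h5:0  h6:0  h7:5  h8:5  h9:5  h10:0 → peak 9
Activity 4@8: h1:9  h2:5  h3:2  h4:0  h5:0  h6:0  h7:0  h8:5  h9:5  h10:5 → peak 9
Best is Activity 4@4, peak 9.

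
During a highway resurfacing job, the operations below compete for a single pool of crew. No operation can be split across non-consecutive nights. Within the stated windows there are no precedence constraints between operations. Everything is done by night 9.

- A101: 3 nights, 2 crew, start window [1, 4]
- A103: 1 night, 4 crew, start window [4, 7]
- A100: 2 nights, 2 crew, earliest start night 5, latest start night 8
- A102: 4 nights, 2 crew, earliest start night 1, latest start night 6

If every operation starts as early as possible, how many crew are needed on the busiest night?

Early-start schedule: A101@1, A103@4, A100@5, A102@1.
Load per night: night 1: 4, night 2: 4, night 3: 4, night 4: 6, night 5: 2, night 6: 2, night 7: 0, night 8: 0, night 9: 0.
Peak is 6.

6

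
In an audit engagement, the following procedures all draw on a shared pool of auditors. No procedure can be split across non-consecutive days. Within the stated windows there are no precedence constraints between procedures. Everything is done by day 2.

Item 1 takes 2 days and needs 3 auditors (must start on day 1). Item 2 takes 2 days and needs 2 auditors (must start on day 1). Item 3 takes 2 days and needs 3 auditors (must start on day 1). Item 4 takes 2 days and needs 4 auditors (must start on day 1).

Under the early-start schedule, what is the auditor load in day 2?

At early start, day 2 has: Item 1, Item 2, Item 3, Item 4.
Demand: 3 + 2 + 3 + 4 = 12.

12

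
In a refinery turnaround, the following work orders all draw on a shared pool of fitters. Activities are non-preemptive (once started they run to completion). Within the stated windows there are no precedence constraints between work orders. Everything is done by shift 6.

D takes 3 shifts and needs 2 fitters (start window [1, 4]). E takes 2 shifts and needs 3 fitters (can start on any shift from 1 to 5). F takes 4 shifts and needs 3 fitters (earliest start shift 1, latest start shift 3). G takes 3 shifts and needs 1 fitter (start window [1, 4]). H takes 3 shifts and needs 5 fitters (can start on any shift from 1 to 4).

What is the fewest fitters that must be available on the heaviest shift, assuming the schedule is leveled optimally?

8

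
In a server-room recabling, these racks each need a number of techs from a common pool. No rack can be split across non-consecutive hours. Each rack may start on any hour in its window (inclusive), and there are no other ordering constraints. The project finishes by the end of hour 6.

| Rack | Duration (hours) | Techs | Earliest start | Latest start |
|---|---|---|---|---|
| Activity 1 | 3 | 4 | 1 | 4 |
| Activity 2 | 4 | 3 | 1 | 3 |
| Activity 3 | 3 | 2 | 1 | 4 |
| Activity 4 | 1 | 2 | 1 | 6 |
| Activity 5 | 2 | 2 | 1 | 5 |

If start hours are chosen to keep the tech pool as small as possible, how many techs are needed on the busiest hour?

7

Early-start (Activity 1@1, Activity 2@1, Activity 3@1, Activity 4@1, Activity 5@1) gives peak 13: h1:13  h2:11  h3:9  h4:3  h5:0  h6:0.
Shift Activity 3→4, Activity 4→4, Activity 5→5.
Schedule Activity 1@1, Activity 2@1, Activity 3@4, Activity 4@4, Activity 5@5: h1:7  h2:7  h3:7  h4:7  h5:4  h6:4 — peak 7.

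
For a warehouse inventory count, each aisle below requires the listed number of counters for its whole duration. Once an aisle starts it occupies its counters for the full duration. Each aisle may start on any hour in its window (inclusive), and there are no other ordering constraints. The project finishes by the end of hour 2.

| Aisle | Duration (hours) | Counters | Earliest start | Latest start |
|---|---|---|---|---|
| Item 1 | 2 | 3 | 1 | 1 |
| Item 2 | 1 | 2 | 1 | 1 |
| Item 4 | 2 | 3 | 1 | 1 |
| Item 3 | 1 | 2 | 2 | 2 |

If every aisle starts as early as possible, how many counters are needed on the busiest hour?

Early-start schedule: Item 1@1, Item 2@1, Item 4@1, Item 3@2.
Load per hour: hour 1: 8, hour 2: 8.
Peak is 8.

8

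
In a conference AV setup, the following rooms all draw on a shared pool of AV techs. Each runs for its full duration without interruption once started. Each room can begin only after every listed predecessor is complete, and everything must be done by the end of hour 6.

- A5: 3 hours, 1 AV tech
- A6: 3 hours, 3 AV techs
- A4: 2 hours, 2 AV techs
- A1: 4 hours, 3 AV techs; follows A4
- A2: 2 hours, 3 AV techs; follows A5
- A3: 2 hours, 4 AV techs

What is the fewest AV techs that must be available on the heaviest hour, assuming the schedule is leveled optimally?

9

Early-start (A5@1, A6@1, A4@1, A1@3, A2@4, A3@1) gives peak 10: h1:10  h2:10  h3:7  h4:6  h5:6  h6:3.
Shift A6→3.
Schedule A5@1, A6@3, A4@1, A1@3, A2@4, A3@1: h1:7  h2:7  h3:7  h4:9  h5:9  h6:3 — peak 9.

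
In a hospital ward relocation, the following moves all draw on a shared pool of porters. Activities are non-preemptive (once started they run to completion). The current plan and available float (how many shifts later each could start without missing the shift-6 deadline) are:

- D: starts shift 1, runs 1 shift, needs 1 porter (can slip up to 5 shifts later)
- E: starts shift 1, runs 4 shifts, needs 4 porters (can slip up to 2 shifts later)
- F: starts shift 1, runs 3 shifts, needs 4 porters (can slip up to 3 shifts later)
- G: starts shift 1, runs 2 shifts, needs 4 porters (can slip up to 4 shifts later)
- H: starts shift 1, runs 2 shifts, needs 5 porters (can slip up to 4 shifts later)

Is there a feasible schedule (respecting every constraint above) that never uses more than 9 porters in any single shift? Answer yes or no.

Schedule D@1, E@1, F@1, G@4, H@5: s1:9  s2:8  s3:8  s4:8  s5:9  s6:5 — peak 9 ≤ 9.

yes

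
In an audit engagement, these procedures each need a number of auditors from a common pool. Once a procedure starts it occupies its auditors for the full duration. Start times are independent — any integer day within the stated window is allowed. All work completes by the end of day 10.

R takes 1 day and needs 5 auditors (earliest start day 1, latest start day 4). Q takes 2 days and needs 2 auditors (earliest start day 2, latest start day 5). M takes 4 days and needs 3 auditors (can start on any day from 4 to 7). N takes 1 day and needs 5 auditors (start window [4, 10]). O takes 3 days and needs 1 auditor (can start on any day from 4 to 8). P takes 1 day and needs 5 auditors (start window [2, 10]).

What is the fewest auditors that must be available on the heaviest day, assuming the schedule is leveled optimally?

Early-start (R@1, Q@2, M@4, N@4, O@4, P@2) gives peak 9: d1:5  d2:7  d3:2  d4:9  d5:4  d6:4  d7:3  d8:0  d9:0  d10:0.
Shift N→8, P→9.
Schedule R@1, Q@2, M@4, N@8, O@4, P@9: d1:5  d2:2  d3:2  d4:4  d5:4  d6:4  d7:3  d8:5  d9:5  d10:0 — peak 5.

5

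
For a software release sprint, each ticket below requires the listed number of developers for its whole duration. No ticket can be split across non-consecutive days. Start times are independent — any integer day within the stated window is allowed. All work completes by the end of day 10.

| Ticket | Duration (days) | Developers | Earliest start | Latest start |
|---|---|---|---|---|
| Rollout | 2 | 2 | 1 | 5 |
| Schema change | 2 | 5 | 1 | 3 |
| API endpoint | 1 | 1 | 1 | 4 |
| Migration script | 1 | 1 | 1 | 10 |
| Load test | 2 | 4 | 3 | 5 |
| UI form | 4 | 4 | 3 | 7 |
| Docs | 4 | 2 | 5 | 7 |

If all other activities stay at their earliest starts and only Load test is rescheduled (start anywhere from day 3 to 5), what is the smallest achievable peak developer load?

9

Load test@3: d1:9  d2:7  d3:8  d4:8  d5:6  d6:6  d7:2  d8:2  d9:0  d10:0 → peak 9
Load test@4: d1:9  d2:7  d3:4  d4:8  d5:10  d6:6  d7:2  d8:2  d9:0  d10:0 → peak 10
Load test@5: d1:9  d2:7  d3:4  d4:4  d5:10  d6:10  d7:2  d8:2  d9:0  d10:0 → peak 10
Best is Load test@3, peak 9.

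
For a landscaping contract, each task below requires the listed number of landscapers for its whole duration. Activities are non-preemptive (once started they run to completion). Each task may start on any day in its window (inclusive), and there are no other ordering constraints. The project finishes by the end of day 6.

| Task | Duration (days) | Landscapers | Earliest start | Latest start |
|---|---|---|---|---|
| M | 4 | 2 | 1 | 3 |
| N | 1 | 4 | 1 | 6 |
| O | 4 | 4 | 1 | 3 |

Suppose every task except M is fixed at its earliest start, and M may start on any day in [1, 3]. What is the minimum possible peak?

8

M@1: d1:10  d2:6  d3:6  d4:6  d5:0  d6:0 → peak 10
M@2: d1:8  d2:6  d3:6  d4:6  d5:2  d6:0 → peak 8
M@3: d1:8  d2:4  d3:6  d4:6  d5:2  d6:2 → peak 8
Best is M@2, peak 8.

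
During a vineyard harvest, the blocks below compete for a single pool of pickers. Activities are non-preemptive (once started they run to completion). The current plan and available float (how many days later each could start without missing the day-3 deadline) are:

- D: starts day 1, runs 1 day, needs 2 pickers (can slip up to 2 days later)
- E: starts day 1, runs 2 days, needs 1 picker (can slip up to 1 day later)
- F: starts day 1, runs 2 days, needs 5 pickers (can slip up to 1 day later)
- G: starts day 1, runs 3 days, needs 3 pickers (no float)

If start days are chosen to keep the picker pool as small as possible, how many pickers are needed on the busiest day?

Early-start (D@1, E@1, F@1, G@1) gives peak 11: d1:11  d2:9  d3:3.
Shift F→2.
Schedule D@1, E@1, F@2, G@1: d1:6  d2:9  d3:8 — peak 9.
No arrangement of the 12 feasible schedules does better.

9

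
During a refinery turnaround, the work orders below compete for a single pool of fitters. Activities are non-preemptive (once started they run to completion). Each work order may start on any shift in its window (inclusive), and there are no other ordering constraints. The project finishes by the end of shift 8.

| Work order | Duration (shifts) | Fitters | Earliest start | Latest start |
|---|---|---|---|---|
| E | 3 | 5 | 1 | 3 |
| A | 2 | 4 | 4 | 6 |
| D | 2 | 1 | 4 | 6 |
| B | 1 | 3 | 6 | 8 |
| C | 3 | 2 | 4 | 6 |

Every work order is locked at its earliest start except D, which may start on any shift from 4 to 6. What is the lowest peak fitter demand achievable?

6

D@4: s1:5  s2:5  s3:5  s4:7  s5:7  s6:5  s7:0  s8:0 → peak 7
D@5: s1:5  s2:5  s3:5  s4:6  s5:7  s6:6  s7:0  s8:0 → peak 7
D@6: s1:5  s2:5  s3:5  s4:6  s5:6  s6:6  s7:1  s8:0 → peak 6
Best is D@6, peak 6.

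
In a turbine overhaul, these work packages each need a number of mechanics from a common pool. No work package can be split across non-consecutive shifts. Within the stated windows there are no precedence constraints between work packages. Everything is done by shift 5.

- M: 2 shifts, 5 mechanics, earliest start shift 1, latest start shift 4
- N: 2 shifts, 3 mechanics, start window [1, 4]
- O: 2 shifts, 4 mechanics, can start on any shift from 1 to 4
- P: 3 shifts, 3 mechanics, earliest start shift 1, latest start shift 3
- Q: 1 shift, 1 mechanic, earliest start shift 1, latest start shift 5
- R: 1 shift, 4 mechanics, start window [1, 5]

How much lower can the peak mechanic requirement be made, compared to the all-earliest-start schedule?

Early-start peak: s1:20  s2:15  s3:3  s4:0  s5:0 ⇒ 20.
Leveled (M@1, N@1, O@3, P@3, Q@3, R@5): s1:8  s2:8  s3:8  s4:7  s5:7 ⇒ 8.
Reduction 20 − 8 = 12.

12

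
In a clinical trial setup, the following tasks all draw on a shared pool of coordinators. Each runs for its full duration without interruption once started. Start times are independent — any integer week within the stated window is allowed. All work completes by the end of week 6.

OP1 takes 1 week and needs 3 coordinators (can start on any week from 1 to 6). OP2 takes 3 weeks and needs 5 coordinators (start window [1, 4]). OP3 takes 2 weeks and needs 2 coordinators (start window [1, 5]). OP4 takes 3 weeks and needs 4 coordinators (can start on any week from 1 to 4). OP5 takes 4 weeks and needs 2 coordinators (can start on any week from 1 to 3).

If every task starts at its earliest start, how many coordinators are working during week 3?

At early start, week 3 has: OP2, OP4, OP5.
Demand: 5 + 4 + 2 = 11.

11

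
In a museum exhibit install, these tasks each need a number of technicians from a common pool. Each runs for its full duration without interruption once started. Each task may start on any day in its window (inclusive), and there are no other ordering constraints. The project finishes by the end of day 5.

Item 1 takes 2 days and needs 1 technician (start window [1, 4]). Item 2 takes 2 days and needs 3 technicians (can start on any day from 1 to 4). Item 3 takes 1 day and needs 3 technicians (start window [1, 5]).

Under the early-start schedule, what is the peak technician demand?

7

Early-start schedule: Item 1@1, Item 2@1, Item 3@1.
Load per day: day 1: 7, day 2: 4, day 3: 0, day 4: 0, day 5: 0.
Peak is 7.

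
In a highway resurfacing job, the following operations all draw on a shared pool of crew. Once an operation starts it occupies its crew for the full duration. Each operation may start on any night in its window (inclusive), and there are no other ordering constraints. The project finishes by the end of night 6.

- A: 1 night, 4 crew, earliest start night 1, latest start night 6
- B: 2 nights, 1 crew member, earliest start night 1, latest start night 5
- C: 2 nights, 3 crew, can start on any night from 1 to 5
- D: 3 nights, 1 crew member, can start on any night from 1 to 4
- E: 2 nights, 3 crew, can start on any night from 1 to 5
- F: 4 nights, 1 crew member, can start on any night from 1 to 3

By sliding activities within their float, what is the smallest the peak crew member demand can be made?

5

Early-start (A@1, B@1, C@1, D@1, E@1, F@1) gives peak 13: n1:13  n2:9  n3:2  n4:1  n5:0  n6:0.
Shift C→2, D→2, E→4, F→3.
Schedule A@1, B@1, C@2, D@2, E@4, F@3: n1:5  n2:5  n3:5  n4:5  n5:4  n6:1 — peak 5.
Total crew member-nights = 25 over 6 nights ⇒ peak ≥ ⌈25/6⌉ = 5, so 5 is optimal.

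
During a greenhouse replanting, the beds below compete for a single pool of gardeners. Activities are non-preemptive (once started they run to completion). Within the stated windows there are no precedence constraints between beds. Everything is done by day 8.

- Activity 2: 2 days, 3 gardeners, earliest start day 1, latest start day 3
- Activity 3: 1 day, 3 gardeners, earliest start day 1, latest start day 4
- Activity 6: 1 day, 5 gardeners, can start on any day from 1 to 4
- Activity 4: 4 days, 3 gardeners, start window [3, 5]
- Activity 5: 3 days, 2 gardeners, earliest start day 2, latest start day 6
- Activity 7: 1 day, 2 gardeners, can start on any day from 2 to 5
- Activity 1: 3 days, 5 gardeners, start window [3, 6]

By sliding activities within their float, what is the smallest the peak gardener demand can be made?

8

Early-start (Activity 2@1, Activity 3@1, Activity 6@1, Activity 4@3, Activity 5@2, Activity 7@2, Activity 1@3) gives peak 11: d1:11  d2:7  d3:10  d4:10  d5:8  d6:3  d7:0  d8:0.
Shift Activity 6→2, Activity 5→3, Activity 7→3, Activity 1→6.
Schedule Activity 2@1, Activity 3@1, Activity 6@2, Activity 4@3, Activity 5@3, Activity 7@3, Activity 1@6: d1:6  d2:8  d3:7  d4:5  d5:5  d6:8  d7:5  d8:5 — peak 8.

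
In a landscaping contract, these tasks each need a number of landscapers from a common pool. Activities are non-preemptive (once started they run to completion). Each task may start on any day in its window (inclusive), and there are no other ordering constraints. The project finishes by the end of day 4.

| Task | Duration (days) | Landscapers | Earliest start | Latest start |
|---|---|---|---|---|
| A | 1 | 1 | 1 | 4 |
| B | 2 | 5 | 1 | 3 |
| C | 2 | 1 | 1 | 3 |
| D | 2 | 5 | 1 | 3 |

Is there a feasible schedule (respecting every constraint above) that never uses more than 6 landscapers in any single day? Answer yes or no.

yes

Schedule A@1, B@1, C@2, D@3: d1:6  d2:6  d3:6  d4:5 — peak 6 ≤ 6.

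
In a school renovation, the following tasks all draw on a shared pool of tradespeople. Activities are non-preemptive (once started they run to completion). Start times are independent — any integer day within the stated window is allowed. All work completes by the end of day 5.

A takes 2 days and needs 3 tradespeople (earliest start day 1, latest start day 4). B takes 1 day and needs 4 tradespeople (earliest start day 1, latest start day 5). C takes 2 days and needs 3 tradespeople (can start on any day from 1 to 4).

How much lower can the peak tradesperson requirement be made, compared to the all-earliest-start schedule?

6

Early-start peak: d1:10  d2:6  d3:0  d4:0  d5:0 ⇒ 10.
Leveled (A@1, B@3, C@4): d1:3  d2:3  d3:4  d4:3  d5:3 ⇒ 4.
Reduction 10 − 4 = 6.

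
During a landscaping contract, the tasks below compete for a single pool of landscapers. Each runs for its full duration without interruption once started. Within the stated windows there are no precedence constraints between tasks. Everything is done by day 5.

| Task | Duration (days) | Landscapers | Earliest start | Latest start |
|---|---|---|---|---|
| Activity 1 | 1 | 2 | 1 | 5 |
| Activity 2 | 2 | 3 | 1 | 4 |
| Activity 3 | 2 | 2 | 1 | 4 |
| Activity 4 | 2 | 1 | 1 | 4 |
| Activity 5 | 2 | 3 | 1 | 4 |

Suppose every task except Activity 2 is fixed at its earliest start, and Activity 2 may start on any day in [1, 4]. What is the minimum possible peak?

Activity 2@1: d1:11  d2:9  d3:0  d4:0  d5:0 → peak 11
Activity 2@2: d1:8  d2:9  d3:3  d4:0  d5:0 → peak 9
Activity 2@3: d1:8  d2:6  d3:3  d4:3  d5:0 → peak 8
Activity 2@4: d1:8  d2:6  d3:0  d4:3  d5:3 → peak 8
Best is Activity 2@3, peak 8.

8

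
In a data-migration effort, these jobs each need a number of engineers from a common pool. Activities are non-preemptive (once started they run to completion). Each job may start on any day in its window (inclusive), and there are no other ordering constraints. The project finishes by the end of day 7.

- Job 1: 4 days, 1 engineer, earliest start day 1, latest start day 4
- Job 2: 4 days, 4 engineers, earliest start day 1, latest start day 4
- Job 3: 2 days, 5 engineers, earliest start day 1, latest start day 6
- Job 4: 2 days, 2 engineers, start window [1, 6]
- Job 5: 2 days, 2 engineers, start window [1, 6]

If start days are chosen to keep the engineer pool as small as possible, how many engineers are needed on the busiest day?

Early-start (Job 1@1, Job 2@1, Job 3@1, Job 4@1, Job 5@1) gives peak 14: d1:14  d2:14  d3:5  d4:5  d5:0  d6:0  d7:0.
Shift Job 3→5, Job 5→3.
Schedule Job 1@1, Job 2@1, Job 3@5, Job 4@1, Job 5@3: d1:7  d2:7  d3:7  d4:7  d5:5  d6:5  d7:0 — peak 7.

7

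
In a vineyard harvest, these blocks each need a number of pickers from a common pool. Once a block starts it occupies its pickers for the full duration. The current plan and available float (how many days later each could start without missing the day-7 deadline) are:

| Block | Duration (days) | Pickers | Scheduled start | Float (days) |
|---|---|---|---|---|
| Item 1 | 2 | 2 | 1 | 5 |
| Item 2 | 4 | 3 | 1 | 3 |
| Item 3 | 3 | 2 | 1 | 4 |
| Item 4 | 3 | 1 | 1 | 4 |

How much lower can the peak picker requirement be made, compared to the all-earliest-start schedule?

Early-start peak: d1:8  d2:8  d3:6  d4:3  d5:0  d6:0  d7:0 ⇒ 8.
Leveled (Item 1@1, Item 2@4, Item 3@1, Item 4@3): d1:4  d2:4  d3:3  d4:4  d5:4  d6:3  d7:3 ⇒ 4.
Reduction 8 − 4 = 4.

4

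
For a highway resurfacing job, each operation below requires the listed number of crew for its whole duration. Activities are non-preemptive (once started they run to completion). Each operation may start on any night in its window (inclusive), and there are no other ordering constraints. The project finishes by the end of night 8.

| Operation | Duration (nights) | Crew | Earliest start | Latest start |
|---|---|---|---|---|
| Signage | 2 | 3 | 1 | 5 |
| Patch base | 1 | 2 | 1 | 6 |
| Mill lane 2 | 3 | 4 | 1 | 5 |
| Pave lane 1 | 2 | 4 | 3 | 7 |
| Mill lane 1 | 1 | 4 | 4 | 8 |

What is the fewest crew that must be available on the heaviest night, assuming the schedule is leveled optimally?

Early-start (Signage@1, Patch base@1, Mill lane 2@1, Pave lane 1@3, Mill lane 1@4) gives peak 9: n1:9  n2:7  n3:8  n4:8  n5:0  n6:0  n7:0  n8:0.
Shift Mill lane 2→3, Pave lane 1→6, Mill lane 1→8.
Schedule Signage@1, Patch base@1, Mill lane 2@3, Pave lane 1@6, Mill lane 1@8: n1:5  n2:3  n3:4  n4:4  n5:4  n6:4  n7:4  n8:4 — peak 5.

5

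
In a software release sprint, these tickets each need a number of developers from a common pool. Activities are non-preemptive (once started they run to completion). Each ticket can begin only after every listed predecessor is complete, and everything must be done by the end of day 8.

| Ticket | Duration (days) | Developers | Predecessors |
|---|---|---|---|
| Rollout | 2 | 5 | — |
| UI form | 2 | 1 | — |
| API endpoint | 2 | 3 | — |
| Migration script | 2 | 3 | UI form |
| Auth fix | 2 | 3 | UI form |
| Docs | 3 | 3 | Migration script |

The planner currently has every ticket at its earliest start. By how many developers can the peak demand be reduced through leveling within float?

Early-start peak: d1:9  d2:9  d3:6  d4:6  d5:3  d6:3  d7:3  d8:0 ⇒ 9.
Leveled (Rollout@1, UI form@1, API endpoint@3, Migration script@3, Auth fix@5, Docs@5): d1:6  d2:6  d3:6  d4:6  d5:6  d6:6  d7:3  d8:0 ⇒ 6.
Reduction 9 − 6 = 3.

3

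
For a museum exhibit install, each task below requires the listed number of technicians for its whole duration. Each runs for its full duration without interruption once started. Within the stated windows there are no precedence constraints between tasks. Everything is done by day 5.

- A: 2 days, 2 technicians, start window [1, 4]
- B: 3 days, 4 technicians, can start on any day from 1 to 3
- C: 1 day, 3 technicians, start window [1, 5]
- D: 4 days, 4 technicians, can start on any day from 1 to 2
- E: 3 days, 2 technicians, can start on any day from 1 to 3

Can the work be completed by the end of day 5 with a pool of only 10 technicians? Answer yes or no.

Schedule A@1, B@1, C@1, D@2, E@3: d1:9  d2:10  d3:10  d4:6  d5:6 — peak 10 ≤ 10.

yes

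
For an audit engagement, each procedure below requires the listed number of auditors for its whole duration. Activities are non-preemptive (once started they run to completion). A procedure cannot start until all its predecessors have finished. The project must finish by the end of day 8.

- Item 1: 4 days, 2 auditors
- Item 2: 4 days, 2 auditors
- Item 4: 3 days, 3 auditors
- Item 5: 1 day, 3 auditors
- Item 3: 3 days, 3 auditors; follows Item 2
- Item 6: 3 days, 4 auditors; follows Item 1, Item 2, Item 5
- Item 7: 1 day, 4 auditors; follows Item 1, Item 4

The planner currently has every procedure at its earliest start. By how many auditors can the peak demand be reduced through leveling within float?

4

Early-start peak: d1:10  d2:7  d3:7  d4:4  d5:11  d6:7  d7:7  d8:0 ⇒ 11.
Leveled (Item 1@1, Item 2@1, Item 4@1, Item 5@4, Item 3@5, Item 6@5, Item 7@8): d1:7  d2:7  d3:7  d4:7  d5:7  d6:7  d7:7  d8:4 ⇒ 7.
Reduction 11 − 7 = 4.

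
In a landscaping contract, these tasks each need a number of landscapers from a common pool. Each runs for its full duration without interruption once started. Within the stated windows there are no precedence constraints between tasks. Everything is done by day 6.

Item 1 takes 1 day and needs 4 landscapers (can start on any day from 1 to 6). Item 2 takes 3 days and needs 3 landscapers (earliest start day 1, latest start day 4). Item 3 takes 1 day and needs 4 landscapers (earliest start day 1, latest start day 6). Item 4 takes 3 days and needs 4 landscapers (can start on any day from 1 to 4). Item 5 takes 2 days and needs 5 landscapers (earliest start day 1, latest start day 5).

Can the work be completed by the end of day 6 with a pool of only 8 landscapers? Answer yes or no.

Schedule Item 1@1, Item 2@1, Item 3@4, Item 4@2, Item 5@5: d1:7  d2:7  d3:7  d4:8  d5:5  d6:5 — peak 8 ≤ 8.

yes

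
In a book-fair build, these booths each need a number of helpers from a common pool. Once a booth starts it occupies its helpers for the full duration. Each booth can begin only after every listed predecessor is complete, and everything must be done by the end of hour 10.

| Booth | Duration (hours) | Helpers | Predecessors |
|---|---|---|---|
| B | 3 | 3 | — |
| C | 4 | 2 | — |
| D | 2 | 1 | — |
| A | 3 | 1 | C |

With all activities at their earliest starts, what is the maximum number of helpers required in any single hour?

Early-start schedule: B@1, C@1, D@1, A@5.
Load per hour: hour 1: 6, hour 2: 6, hour 3: 5, hour 4: 2, hour 5: 1, hour 6: 1, hour 7: 1, hour 8: 0, hour 9: 0, hour 10: 0.
Peak is 6.

6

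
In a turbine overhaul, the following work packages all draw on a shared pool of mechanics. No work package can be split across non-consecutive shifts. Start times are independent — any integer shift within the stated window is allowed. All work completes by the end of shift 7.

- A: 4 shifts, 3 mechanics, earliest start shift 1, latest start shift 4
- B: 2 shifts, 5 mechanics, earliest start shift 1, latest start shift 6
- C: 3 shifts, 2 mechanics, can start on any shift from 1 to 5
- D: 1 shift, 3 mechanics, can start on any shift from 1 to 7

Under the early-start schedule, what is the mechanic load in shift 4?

3

At early start, shift 4 has: A.
Demand: 3 = 3.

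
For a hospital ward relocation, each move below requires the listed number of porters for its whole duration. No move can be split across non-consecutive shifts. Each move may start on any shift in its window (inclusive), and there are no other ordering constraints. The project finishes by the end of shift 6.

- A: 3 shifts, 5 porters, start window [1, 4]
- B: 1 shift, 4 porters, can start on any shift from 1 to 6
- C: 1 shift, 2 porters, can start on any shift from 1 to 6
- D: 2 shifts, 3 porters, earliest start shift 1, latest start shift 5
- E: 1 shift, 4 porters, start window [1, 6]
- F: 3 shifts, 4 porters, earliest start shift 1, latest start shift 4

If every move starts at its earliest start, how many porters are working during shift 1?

At early start, shift 1 has: A, B, C, D, E, F.
Demand: 5 + 4 + 2 + 3 + 4 + 4 = 22.

22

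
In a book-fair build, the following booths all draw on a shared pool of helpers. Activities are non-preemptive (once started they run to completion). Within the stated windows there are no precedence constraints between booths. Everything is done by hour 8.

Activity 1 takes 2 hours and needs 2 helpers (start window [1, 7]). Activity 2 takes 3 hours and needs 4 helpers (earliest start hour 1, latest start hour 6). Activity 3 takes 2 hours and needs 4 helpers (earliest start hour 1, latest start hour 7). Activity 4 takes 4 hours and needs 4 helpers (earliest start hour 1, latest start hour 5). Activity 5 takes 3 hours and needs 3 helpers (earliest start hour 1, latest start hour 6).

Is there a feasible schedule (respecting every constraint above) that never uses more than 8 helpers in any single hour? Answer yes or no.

yes

Schedule Activity 1@1, Activity 2@1, Activity 3@3, Activity 4@4, Activity 5@5: h1:6  h2:6  h3:8  h4:8  h5:7  h6:7  h7:7  h8:0 — peak 8 ≤ 8.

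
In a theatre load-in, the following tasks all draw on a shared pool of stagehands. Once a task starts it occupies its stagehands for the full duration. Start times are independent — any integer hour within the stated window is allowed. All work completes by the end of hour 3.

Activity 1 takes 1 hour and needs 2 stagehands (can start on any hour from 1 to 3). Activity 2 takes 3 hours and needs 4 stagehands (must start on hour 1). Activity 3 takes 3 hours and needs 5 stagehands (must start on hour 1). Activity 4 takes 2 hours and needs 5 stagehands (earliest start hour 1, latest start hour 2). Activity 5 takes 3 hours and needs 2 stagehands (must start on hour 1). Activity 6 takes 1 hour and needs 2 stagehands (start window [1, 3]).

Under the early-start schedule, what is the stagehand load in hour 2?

16

At early start, hour 2 has: Activity 2, Activity 3, Activity 4, Activity 5.
Demand: 4 + 5 + 5 + 2 = 16.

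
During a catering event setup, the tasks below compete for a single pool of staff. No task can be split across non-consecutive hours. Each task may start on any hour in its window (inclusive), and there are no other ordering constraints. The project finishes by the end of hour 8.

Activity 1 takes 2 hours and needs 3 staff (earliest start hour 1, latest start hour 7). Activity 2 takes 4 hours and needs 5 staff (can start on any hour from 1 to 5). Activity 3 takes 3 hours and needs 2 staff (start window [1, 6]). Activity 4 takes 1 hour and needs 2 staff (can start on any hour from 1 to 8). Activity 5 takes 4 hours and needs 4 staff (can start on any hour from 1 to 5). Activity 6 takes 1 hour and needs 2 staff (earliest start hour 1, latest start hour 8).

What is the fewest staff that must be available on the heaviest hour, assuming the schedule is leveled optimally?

Early-start (Activity 1@1, Activity 2@1, Activity 3@1, Activity 4@1, Activity 5@1, Activity 6@1) gives peak 18: h1:18  h2:14  h3:11  h4:9  h5:0  h6:0  h7:0  h8:0.
Shift Activity 2→5, Activity 3→3, Activity 4→6, Activity 6→7.
Schedule Activity 1@1, Activity 2@5, Activity 3@3, Activity 4@6, Activity 5@1, Activity 6@7: h1:7  h2:7  h3:6  h4:6  h5:7  h6:7  h7:7  h8:5 — peak 7.
Total staffer-hours = 52 over 8 hours ⇒ peak ≥ ⌈52/8⌉ = 7, so 7 is optimal.

7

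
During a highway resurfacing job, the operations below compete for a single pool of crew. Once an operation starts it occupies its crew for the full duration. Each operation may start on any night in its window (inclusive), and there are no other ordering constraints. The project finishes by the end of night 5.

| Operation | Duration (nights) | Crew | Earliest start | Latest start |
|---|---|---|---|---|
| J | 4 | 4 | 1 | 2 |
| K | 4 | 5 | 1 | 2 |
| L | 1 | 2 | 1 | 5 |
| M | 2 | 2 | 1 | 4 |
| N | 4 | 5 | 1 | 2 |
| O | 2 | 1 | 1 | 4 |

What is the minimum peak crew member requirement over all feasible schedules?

Early-start (J@1, K@1, L@1, M@1, N@1, O@1) gives peak 19: n1:19  n2:17  n3:14  n4:14  n5:0.
Shift N→2, O→3.
Schedule J@1, K@1, L@1, M@1, N@2, O@3: n1:13  n2:16  n3:15  n4:15  n5:5 — peak 16.

16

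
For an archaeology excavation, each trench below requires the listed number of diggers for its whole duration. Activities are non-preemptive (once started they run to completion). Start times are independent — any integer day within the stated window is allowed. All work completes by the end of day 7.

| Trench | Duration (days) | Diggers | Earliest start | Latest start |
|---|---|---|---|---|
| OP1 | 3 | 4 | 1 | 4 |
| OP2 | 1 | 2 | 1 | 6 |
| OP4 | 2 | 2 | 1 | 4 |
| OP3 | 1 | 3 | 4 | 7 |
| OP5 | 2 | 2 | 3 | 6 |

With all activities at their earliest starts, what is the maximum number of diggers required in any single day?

8

Early-start schedule: OP1@1, OP2@1, OP4@1, OP3@4, OP5@3.
Load per day: day 1: 8, day 2: 6, day 3: 6, day 4: 5, day 5: 0, day 6: 0, day 7: 0.
Peak is 8.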